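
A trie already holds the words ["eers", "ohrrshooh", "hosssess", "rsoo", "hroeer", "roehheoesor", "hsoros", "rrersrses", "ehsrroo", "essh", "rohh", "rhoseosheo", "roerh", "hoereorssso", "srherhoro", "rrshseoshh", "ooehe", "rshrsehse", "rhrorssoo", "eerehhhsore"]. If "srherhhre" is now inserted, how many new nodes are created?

"srherh" is already a path in the trie; the remaining "hre" must be added.
Each of the 3 remaining characters creates one node.

3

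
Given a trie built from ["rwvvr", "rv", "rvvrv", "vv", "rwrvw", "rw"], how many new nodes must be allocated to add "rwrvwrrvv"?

"rwrvw" is already a path in the trie; the remaining "rrvv" must be added.
New nodes needed: |"rwrvwrrvv"| − 5 = 9 − 5 = 4.

4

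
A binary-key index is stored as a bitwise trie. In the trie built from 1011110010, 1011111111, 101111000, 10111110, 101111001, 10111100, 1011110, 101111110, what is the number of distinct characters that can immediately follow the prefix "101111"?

2

Walk "101111" from the root, arriving at one node.
Distinct next characters after "101111": 0, 1.
That node has 2 child edges.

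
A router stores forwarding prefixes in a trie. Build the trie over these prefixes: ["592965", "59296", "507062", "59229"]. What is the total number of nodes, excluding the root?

13

For each word, the new-node count is its length minus the longest prefix already in the trie:
  "592965" → 6 new (5, 9, 2, 9, 6, 5)
  "59296" → prefix "59296" already present; 0 new (none)
  "507062" → prefix "5" already present; 5 new (0, 7, 0, 6, 2)
  "59229" → prefix "592" already present; 2 new (2, 9)
Total nodes = 6 + 0 + 5 + 2 = 13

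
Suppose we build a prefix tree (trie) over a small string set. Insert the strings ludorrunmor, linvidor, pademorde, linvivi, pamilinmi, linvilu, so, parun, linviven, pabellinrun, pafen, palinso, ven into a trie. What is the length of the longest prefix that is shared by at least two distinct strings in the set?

6

Equivalently: take the maximum, over all pairs, of their longest common prefix length.
e.g. "linviven" and "linvivi" share the prefix "linviv" of length 6; no pair shares a longer one.
Longest shared-prefix length: 6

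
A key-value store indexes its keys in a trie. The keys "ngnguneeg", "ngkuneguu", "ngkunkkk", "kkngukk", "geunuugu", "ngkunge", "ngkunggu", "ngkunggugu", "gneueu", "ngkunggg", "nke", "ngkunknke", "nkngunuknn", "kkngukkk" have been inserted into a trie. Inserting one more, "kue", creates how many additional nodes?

The longest prefix of "kue" already in the trie is "k" (length 1).
New nodes needed: |"kue"| − 1 = 3 − 1 = 2.

2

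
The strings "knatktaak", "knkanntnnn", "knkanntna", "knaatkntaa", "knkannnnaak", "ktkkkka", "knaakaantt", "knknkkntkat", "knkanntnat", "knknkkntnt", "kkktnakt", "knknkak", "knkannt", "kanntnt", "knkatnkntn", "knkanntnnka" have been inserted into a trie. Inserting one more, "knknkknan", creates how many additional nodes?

The longest prefix of "knknkknan" already in the trie is "knknkkn" (length 7).
New nodes needed: |"knknkknan"| − 7 = 9 − 7 = 2.

2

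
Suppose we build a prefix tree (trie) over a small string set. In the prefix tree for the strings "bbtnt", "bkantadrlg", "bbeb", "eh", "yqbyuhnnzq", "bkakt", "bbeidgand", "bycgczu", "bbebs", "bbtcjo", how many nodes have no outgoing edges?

A leaf is a node with no children — equivalently, the end of a word that is not a proper prefix of any other stored word.
Those words: "bbebs", "bbeidgand", "bbtcjo", "bbtnt", "bkakt", "bkantadrlg", "bycgczu", "eh", "yqbyuhnnzq"
Leaf count: 9

9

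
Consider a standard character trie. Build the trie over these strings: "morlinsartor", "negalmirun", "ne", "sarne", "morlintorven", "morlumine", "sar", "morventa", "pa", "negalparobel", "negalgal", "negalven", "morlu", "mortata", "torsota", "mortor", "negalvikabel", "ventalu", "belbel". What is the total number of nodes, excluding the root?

For each word, the new-node count is its length minus the longest prefix already in the trie:
  "morlinsartor" → 12 new (m, o, r, l, i, n, s, a, r, t, o, r)
  "negalmirun" → 10 new (n, e, g, a, l, m, i, r, u, n)
  "ne" → prefix "ne" already present; 0 new (none)
  "sarne" → 5 new (s, a, r, n, e)
  "morlintorven" → prefix "morlin" already present; 6 new (t, o, r, v, e, n)
  "morlumine" → prefix "morl" already present; 5 new (u, m, i, n, e)
  "sar" → prefix "sar" already present; 0 new (none)
  "morventa" → prefix "mor" already present; 5 new (v, e, n, t, a)
  "pa" → 2 new (p, a)
  "negalparobel" → prefix "negal" already present; 7 new (p, a, r, o, b, e, l)
  "negalgal" → prefix "negal" already present; 3 new (g, a, l)
  "negalven" → prefix "negal" already present; 3 new (v, e, n)
  "morlu" → prefix "morlu" already present; 0 new (none)
  "mortata" → prefix "mor" already present; 4 new (t, a, t, a)
  "torsota" → 7 new (t, o, r, s, o, t, a)
  "mortor" → prefix "mort" already present; 2 new (o, r)
  "negalvikabel" → prefix "negalv" already present; 6 new (i, k, a, b, e, l)
  "ventalu" → 7 new (v, e, n, t, a, l, u)
  "belbel" → 6 new (b, e, l, b, e, l)
Total nodes = 12 + 10 + 0 + 5 + 6 + 5 + 0 + 5 + 2 + 7 + 3 + 3 + 0 + 4 + 7 + 2 + 6 + 7 + 6 = 90

90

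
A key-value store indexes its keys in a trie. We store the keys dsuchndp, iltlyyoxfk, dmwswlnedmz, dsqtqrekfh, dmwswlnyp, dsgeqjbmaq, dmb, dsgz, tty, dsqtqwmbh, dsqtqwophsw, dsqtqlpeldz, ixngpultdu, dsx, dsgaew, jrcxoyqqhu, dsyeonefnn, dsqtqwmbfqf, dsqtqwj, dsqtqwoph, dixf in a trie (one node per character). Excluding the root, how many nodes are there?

104

For each word, the new-node count is its length minus the longest prefix already in the trie:
  "dsuchndp" → 8 new (d, s, u, c, h, n, d, p)
  "iltlyyoxfk" → 10 new (i, l, t, l, y, y, o, x, f, k)
  "dmwswlnedmz" → prefix "d" already present; 10 new (m, w, s, w, l, n, e, d, m, z)
  "dsqtqrekfh" → prefix "ds" already present; 8 new (q, t, q, r, e, k, f, h)
  "dmwswlnyp" → prefix "dmwswln" already present; 2 new (y, p)
  "dsgeqjbmaq" → prefix "ds" already present; 8 new (g, e, q, j, b, m, a, q)
  "dmb" → prefix "dm" already present; 1 new (b)
  "dsgz" → prefix "dsg" already present; 1 new (z)
  "tty" → 3 new (t, t, y)
  "dsqtqwmbh" → prefix "dsqtq" already present; 4 new (w, m, b, h)
  "dsqtqwophsw" → prefix "dsqtqw" already present; 5 new (o, p, h, s, w)
  "dsqtqlpeldz" → prefix "dsqtq" already present; 6 new (l, p, e, l, d, z)
  "ixngpultdu" → prefix "i" already present; 9 new (x, n, g, p, u, l, t, d, u)
  "dsx" → prefix "ds" already present; 1 new (x)
  "dsgaew" → prefix "dsg" already present; 3 new (a, e, w)
  "jrcxoyqqhu" → 10 new (j, r, c, x, o, y, q, q, h, u)
  "dsyeonefnn" → prefix "ds" already present; 8 new (y, e, o, n, e, f, n, n)
  "dsqtqwmbfqf" → prefix "dsqtqwmb" already present; 3 new (f, q, f)
  "dsqtqwj" → prefix "dsqtqw" already present; 1 new (j)
  "dsqtqwoph" → prefix "dsqtqwoph" already present; 0 new (none)
  "dixf" → prefix "d" already present; 3 new (i, x, f)
Total nodes = 8 + 10 + 10 + 8 + 2 + 8 + 1 + 1 + 3 + 4 + 5 + 6 + 9 + 1 + 3 + 10 + 8 + 3 + 1 + 0 + 3 = 104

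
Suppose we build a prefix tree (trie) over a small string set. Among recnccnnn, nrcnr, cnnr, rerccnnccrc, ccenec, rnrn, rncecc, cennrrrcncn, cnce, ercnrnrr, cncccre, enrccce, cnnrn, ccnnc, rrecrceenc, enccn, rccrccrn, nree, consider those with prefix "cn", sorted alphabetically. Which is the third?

cnnr

Words with prefix "cn", in lexicographic order: "cncccre", "cnce", "cnnr", "cnnrn"
Position 3: cnnr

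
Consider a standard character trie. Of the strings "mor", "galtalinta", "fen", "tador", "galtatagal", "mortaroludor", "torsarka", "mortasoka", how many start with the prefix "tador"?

1

Walk to "tador"; the words in its subtree are exactly those with that prefix.
Matches: "tador"
Count: 1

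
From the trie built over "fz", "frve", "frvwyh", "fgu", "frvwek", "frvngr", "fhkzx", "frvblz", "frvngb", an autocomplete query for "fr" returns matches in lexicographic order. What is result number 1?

Filter for "fr…" and sort: "frvblz", "frve", "frvngb", "frvngr", "frvwek", "frvwyh"
The 1st is frvblz.

frvblz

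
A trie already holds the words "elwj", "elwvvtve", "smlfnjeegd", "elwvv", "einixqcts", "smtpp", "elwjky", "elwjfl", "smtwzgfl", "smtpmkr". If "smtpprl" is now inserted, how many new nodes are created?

2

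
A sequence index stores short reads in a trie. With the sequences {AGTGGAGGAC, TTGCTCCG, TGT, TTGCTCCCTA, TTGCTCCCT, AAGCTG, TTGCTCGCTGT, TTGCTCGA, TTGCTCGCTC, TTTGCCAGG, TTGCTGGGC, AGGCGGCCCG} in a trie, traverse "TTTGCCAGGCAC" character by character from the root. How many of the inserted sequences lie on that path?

1

Traverse "TTTGCCAGGCAC" character by character; count nodes along the way that are marked as word ends.
Prefixes of the query that are stored words: "TTTGCCAGG"
Count: 1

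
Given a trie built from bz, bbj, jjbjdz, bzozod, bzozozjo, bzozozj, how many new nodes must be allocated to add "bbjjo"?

2

Walking "bbjjo" from the root, the first 3 characters ("bbj") follow existing edges; "j" is the first miss.
New nodes needed: |"bbjjo"| − 3 = 5 − 3 = 2.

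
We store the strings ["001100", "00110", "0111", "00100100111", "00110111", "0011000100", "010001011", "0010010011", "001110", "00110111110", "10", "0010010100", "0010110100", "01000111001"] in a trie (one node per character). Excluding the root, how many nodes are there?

52

Count nodes per top-level branch (shared prefixes stored once):
  '0'-branch (0010010011, 00100100111, 0010010100, 0010110100, 00110, 001100, 0011000100, 00110111, 00110111110, 001110, 010001011, 01000111001, 0111): 50 nodes
  '1'-branch (10): 2 nodes
Sum: 52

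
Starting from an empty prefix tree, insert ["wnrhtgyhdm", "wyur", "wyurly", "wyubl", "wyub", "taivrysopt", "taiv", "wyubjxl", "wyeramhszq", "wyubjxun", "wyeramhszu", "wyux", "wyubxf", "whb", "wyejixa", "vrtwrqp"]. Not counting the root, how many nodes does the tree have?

57

For each word, the new-node count is its length minus the longest prefix already in the trie:
  "wnrhtgyhdm" → 10 new (w, n, r, h, t, g, y, h, d, m)
  "wyur" → prefix "w" already present; 3 new (y, u, r)
  "wyurly" → prefix "wyur" already present; 2 new (l, y)
  "wyubl" → prefix "wyu" already present; 2 new (b, l)
  "wyub" → prefix "wyub" already present; 0 new (none)
  "taivrysopt" → 10 new (t, a, i, v, r, y, s, o, p, t)
  "taiv" → prefix "taiv" already present; 0 new (none)
  "wyubjxl" → prefix "wyub" already present; 3 new (j, x, l)
  "wyeramhszq" → prefix "wy" already present; 8 new (e, r, a, m, h, s, z, q)
  "wyubjxun" → prefix "wyubjx" already present; 2 new (u, n)
  "wyeramhszu" → prefix "wyeramhsz" already present; 1 new (u)
  "wyux" → prefix "wyu" already present; 1 new (x)
  "wyubxf" → prefix "wyub" already present; 2 new (x, f)
  "whb" → prefix "w" already present; 2 new (h, b)
  "wyejixa" → prefix "wye" already present; 4 new (j, i, x, a)
  "vrtwrqp" → 7 new (v, r, t, w, r, q, p)
Total nodes = 10 + 3 + 2 + 2 + 0 + 10 + 0 + 3 + 8 + 2 + 1 + 1 + 2 + 2 + 4 + 7 = 57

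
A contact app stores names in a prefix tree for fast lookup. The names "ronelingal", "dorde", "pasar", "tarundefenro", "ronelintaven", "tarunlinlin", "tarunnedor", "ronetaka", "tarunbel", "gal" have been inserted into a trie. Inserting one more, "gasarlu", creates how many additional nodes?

5

The longest prefix of "gasarlu" already in the trie is "ga" (length 2).
So 7 − 2 = 5 new nodes.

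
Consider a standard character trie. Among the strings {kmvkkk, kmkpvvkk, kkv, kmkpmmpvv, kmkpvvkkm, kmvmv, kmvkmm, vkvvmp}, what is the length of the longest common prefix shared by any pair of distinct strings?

Look for the deepest trie node that still has at least two words in its subtree.
e.g. "kmkpvvkk" and "kmkpvvkkm" share the prefix "kmkpvvkk" of length 8; no pair shares a longer one.
Longest shared-prefix length: 8

8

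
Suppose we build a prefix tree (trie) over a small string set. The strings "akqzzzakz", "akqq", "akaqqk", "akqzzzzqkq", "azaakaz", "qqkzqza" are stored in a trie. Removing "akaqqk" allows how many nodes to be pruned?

4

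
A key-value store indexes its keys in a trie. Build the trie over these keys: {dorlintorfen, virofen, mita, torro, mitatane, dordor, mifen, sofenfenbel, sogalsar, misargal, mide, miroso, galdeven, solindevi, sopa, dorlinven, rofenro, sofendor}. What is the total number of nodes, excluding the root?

97

Insert word by word; a character creates a node only if that edge doesn't already exist:
  "dorlintorfen" → 12 new (d, o, r, l, i, n, t, o, r, f, e, n)
  "virofen" → 7 new (v, i, r, o, f, e, n)
  "mita" → 4 new (m, i, t, a)
  "torro" → 5 new (t, o, r, r, o)
  "mitatane" → prefix "mita" already present; 4 new (t, a, n, e)
  "dordor" → prefix "dor" already present; 3 new (d, o, r)
  "mifen" → prefix "mi" already present; 3 new (f, e, n)
  "sofenfenbel" → 11 new (s, o, f, e, n, f, e, n, b, e, l)
  "sogalsar" → prefix "so" already present; 6 new (g, a, l, s, a, r)
  "misargal" → prefix "mi" already present; 6 new (s, a, r, g, a, l)
  "mide" → prefix "mi" already present; 2 new (d, e)
  "miroso" → prefix "mi" already present; 4 new (r, o, s, o)
  "galdeven" → 8 new (g, a, l, d, e, v, e, n)
  "solindevi" → prefix "so" already present; 7 new (l, i, n, d, e, v, i)
  "sopa" → prefix "so" already present; 2 new (p, a)
  "dorlinven" → prefix "dorlin" already present; 3 new (v, e, n)
  "rofenro" → 7 new (r, o, f, e, n, r, o)
  "sofendor" → prefix "sofen" already present; 3 new (d, o, r)
Total nodes = 12 + 7 + 4 + 5 + 4 + 3 + 3 + 11 + 6 + 6 + 2 + 4 + 8 + 7 + 2 + 3 + 7 + 3 = 97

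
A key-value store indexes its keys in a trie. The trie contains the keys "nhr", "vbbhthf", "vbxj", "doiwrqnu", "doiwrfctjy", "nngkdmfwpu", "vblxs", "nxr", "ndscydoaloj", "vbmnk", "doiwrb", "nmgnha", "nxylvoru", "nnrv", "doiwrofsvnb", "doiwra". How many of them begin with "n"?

Traverse to the node for "n", then collect every word in that subtree.
Matches: "ndscydoaloj", "nhr", "nmgnha", "nngkdmfwpu", "nnrv", "nxr", "nxylvoru"
Count: 7

7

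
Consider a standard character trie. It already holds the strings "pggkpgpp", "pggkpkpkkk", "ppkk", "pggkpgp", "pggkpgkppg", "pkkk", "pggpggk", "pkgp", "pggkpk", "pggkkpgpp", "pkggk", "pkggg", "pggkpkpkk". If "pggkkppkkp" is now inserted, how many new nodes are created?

4

The longest prefix of "pggkkppkkp" already in the trie is "pggkkp" (length 6).
So 10 − 6 = 4 new nodes.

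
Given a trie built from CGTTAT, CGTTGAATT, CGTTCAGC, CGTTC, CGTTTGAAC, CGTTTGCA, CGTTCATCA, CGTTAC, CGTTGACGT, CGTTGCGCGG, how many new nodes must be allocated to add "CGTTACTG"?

The longest prefix of "CGTTACTG" already in the trie is "CGTTAC" (length 6).
So 8 − 6 = 2 new nodes.

2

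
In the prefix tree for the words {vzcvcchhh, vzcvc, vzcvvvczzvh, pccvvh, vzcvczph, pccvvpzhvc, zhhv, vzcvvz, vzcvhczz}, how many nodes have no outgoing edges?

8

A leaf is a node with no children — equivalently, the end of a word that is not a proper prefix of any other stored word.
Those words: "pccvvh", "pccvvpzhvc", "vzcvcchhh", "vzcvczph", "vzcvhczz", "vzcvvvczzvh", "vzcvvz", "zhhv"
Leaf count: 8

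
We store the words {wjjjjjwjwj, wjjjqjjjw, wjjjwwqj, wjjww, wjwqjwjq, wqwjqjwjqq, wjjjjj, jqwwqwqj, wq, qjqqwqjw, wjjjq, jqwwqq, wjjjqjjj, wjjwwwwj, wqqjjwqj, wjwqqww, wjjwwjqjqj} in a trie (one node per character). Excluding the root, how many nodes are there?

70

Insert word by word; a character creates a node only if that edge doesn't already exist:
  "wjjjjjwjwj" → 10 new (w, j, j, j, j, j, w, j, w, j)
  "wjjjqjjjw" → prefix "wjjj" already present; 5 new (q, j, j, j, w)
  "wjjjwwqj" → prefix "wjjj" already present; 4 new (w, w, q, j)
  "wjjww" → prefix "wjj" already present; 2 new (w, w)
  "wjwqjwjq" → prefix "wj" already present; 6 new (w, q, j, w, j, q)
  "wqwjqjwjqq" → prefix "w" already present; 9 new (q, w, j, q, j, w, j, q, q)
  "wjjjjj" → prefix "wjjjjj" already present; 0 new (none)
  "jqwwqwqj" → 8 new (j, q, w, w, q, w, q, j)
  "wq" → prefix "wq" already present; 0 new (none)
  "qjqqwqjw" → 8 new (q, j, q, q, w, q, j, w)
  "wjjjq" → prefix "wjjjq" already present; 0 new (none)
  "jqwwqq" → prefix "jqwwq" already present; 1 new (q)
  "wjjjqjjj" → prefix "wjjjqjjj" already present; 0 new (none)
  "wjjwwwwj" → prefix "wjjww" already present; 3 new (w, w, j)
  "wqqjjwqj" → prefix "wq" already present; 6 new (q, j, j, w, q, j)
  "wjwqqww" → prefix "wjwq" already present; 3 new (q, w, w)
  "wjjwwjqjqj" → prefix "wjjww" already present; 5 new (j, q, j, q, j)
Total nodes = 10 + 5 + 4 + 2 + 6 + 9 + 0 + 8 + 0 + 8 + 0 + 1 + 0 + 3 + 6 + 3 + 5 = 70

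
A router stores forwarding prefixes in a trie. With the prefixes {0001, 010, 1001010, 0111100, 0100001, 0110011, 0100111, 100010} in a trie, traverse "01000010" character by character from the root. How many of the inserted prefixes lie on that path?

Traverse "01000010" character by character; count nodes along the way that are marked as word ends.
Prefixes of the query that are stored words: "010", "0100001"
Count: 2

2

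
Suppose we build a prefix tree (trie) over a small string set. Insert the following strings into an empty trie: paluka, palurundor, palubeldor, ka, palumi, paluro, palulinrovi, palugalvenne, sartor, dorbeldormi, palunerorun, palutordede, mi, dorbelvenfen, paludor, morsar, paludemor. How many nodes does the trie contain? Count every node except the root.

89

Insert word by word; a character creates a node only if that edge doesn't already exist:
  "paluka" → 6 new (p, a, l, u, k, a)
  "palurundor" → prefix "palu" already present; 6 new (r, u, n, d, o, r)
  "palubeldor" → prefix "palu" already present; 6 new (b, e, l, d, o, r)
  "ka" → 2 new (k, a)
  "palumi" → prefix "palu" already present; 2 new (m, i)
  "paluro" → prefix "palur" already present; 1 new (o)
  "palulinrovi" → prefix "palu" already present; 7 new (l, i, n, r, o, v, i)
  "palugalvenne" → prefix "palu" already present; 8 new (g, a, l, v, e, n, n, e)
  "sartor" → 6 new (s, a, r, t, o, r)
  "dorbeldormi" → 11 new (d, o, r, b, e, l, d, o, r, m, i)
  "palunerorun" → prefix "palu" already present; 7 new (n, e, r, o, r, u, n)
  "palutordede" → prefix "palu" already present; 7 new (t, o, r, d, e, d, e)
  "mi" → 2 new (m, i)
  "dorbelvenfen" → prefix "dorbel" already present; 6 new (v, e, n, f, e, n)
  "paludor" → prefix "palu" already present; 3 new (d, o, r)
  "morsar" → prefix "m" already present; 5 new (o, r, s, a, r)
  "paludemor" → prefix "palud" already present; 4 new (e, m, o, r)
Total nodes = 6 + 6 + 6 + 2 + 2 + 1 + 7 + 8 + 6 + 11 + 7 + 7 + 2 + 6 + 3 + 5 + 4 = 89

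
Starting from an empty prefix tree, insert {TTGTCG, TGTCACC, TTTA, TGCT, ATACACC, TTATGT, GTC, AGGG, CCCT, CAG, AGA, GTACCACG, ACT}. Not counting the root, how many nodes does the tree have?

48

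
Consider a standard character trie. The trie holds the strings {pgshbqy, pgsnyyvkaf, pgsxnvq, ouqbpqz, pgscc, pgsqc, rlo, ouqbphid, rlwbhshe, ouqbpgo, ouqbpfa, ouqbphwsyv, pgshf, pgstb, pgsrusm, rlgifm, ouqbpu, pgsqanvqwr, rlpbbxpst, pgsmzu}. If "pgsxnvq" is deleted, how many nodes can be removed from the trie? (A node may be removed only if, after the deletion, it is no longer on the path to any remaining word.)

4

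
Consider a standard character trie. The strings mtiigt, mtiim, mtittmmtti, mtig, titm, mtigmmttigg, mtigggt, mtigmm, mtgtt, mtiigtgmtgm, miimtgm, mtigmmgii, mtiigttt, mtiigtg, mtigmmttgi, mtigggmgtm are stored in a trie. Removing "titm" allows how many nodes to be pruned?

After clearing the end-marker at "titm", prune upward until reaching a node still needed by another word.
No other word shares any prefix with "titm", so all 4 of its nodes go.
Nodes removed: 4

4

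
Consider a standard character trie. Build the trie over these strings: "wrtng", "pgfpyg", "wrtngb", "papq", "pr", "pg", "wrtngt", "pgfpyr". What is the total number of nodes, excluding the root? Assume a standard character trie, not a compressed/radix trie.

18

Insert word by word; a character creates a node only if that edge doesn't already exist:
  "wrtng" → 5 new (w, r, t, n, g)
  "pgfpyg" → 6 new (p, g, f, p, y, g)
  "wrtngb" → prefix "wrtng" already present; 1 new (b)
  "papq" → prefix "p" already present; 3 new (a, p, q)
  "pr" → prefix "p" already present; 1 new (r)
  "pg" → prefix "pg" already present; 0 new (none)
  "wrtngt" → prefix "wrtng" already present; 1 new (t)
  "pgfpyr" → prefix "pgfpy" already present; 1 new (r)
Total nodes = 5 + 6 + 1 + 3 + 1 + 0 + 1 + 1 = 18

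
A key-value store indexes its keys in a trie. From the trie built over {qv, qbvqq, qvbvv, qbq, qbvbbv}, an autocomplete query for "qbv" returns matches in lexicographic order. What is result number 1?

Filter for "qbv…" and sort: "qbvbbv", "qbvqq"
The 1st is qbvbbv.

qbvbbv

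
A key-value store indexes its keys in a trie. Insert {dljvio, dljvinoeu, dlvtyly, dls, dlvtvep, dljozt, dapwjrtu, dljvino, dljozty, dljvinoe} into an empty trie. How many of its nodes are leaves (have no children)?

7

Leaves are exactly the stored words that no other stored word extends.
Those words: "dapwjrtu", "dljozty", "dljvinoeu", "dljvio", "dls", "dlvtvep", "dlvtyly"
Leaf count: 7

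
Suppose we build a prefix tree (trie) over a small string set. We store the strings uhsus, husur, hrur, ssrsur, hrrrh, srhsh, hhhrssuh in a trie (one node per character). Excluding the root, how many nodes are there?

33

Count nodes per top-level branch (shared prefixes stored once):
  'h'-branch (hhhrssuh, hrrrh, hrur, husur): 18 nodes
  's'-branch (srhsh, ssrsur): 10 nodes
  'u'-branch (uhsus): 5 nodes
Sum: 33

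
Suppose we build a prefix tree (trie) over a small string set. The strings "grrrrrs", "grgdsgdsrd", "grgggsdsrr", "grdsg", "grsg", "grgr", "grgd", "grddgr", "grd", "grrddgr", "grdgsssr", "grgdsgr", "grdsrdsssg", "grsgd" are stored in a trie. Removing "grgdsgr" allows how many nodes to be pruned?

1

Walk "grgdsgr" from the leaf back toward the root, removing each node that no remaining word uses.
The suffix "r" (1 node) is used only by "grgdsgr"; the node for "grgdsg" still has the child "d", so pruning stops there.
Nodes removed: 1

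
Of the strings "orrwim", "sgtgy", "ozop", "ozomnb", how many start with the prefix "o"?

Filter for entries beginning with "o":
Words under "o": orrwim, ozomnb, ozop
Count: 3

3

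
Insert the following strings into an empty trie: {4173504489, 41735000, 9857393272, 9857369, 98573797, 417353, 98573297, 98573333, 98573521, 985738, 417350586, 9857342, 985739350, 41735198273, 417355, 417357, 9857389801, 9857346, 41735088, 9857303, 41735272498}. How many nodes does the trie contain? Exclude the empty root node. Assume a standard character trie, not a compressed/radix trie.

68

Insert word by word; a character creates a node only if that edge doesn't already exist:
  "4173504489" → 10 new (4, 1, 7, 3, 5, 0, 4, 4, 8, 9)
  "41735000" → prefix "417350" already present; 2 new (0, 0)
  "9857393272" → 10 new (9, 8, 5, 7, 3, 9, 3, 2, 7, 2)
  "9857369" → prefix "98573" already present; 2 new (6, 9)
  "98573797" → prefix "98573" already present; 3 new (7, 9, 7)
  "417353" → prefix "41735" already present; 1 new (3)
  "98573297" → prefix "98573" already present; 3 new (2, 9, 7)
  "98573333" → prefix "98573" already present; 3 new (3, 3, 3)
  "98573521" → prefix "98573" already present; 3 new (5, 2, 1)
  "985738" → prefix "98573" already present; 1 new (8)
  "417350586" → prefix "417350" already present; 3 new (5, 8, 6)
  "9857342" → prefix "98573" already present; 2 new (4, 2)
  "985739350" → prefix "9857393" already present; 2 new (5, 0)
  "41735198273" → prefix "41735" already present; 6 new (1, 9, 8, 2, 7, 3)
  "417355" → prefix "41735" already present; 1 new (5)
  "417357" → prefix "41735" already present; 1 new (7)
  "9857389801" → prefix "985738" already present; 4 new (9, 8, 0, 1)
  "9857346" → prefix "985734" already present; 1 new (6)
  "41735088" → prefix "417350" already present; 2 new (8, 8)
  "9857303" → prefix "98573" already present; 2 new (0, 3)
  "41735272498" → prefix "41735" already present; 6 new (2, 7, 2, 4, 9, 8)
Total nodes = 10 + 2 + 10 + 2 + 3 + 1 + 3 + 3 + 3 + 1 + 3 + 2 + 2 + 6 + 1 + 1 + 4 + 1 + 2 + 2 + 6 = 68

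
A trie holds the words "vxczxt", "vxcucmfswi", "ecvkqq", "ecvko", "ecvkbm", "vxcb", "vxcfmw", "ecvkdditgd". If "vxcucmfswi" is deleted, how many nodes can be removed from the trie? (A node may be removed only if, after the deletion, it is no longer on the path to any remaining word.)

Walk "vxcucmfswi" from the leaf back toward the root, removing each node that no remaining word uses.
The suffix "ucmfswi" (7 nodes) is used only by "vxcucmfswi"; the node for "vxc" still has the child "z", so pruning stops there.
Nodes removed: 7

7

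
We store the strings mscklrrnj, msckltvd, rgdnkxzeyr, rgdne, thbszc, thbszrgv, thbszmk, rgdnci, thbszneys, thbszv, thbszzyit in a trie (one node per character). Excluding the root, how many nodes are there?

45

For each word, the new-node count is its length minus the longest prefix already in the trie:
  "mscklrrnj" → 9 new (m, s, c, k, l, r, r, n, j)
  "msckltvd" → prefix "msckl" already present; 3 new (t, v, d)
  "rgdnkxzeyr" → 10 new (r, g, d, n, k, x, z, e, y, r)
  "rgdne" → prefix "rgdn" already present; 1 new (e)
  "thbszc" → 6 new (t, h, b, s, z, c)
  "thbszrgv" → prefix "thbsz" already present; 3 new (r, g, v)
  "thbszmk" → prefix "thbsz" already present; 2 new (m, k)
  "rgdnci" → prefix "rgdn" already present; 2 new (c, i)
  "thbszneys" → prefix "thbsz" already present; 4 new (n, e, y, s)
  "thbszv" → prefix "thbsz" already present; 1 new (v)
  "thbszzyit" → prefix "thbsz" already present; 4 new (z, y, i, t)
Total nodes = 9 + 3 + 10 + 1 + 6 + 3 + 2 + 2 + 4 + 1 + 4 = 45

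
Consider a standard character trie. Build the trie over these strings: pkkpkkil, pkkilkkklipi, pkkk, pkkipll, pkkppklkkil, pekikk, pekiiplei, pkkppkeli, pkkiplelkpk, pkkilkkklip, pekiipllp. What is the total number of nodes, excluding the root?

Trace insertions, counting only characters that open a new branch:
  "pkkpkkil" → 8 new (p, k, k, p, k, k, i, l)
  "pkkilkkklipi" → prefix "pkk" already present; 9 new (i, l, k, k, k, l, i, p, i)
  "pkkk" → prefix "pkk" already present; 1 new (k)
  "pkkipll" → prefix "pkki" already present; 3 new (p, l, l)
  "pkkppklkkil" → prefix "pkkp" already present; 7 new (p, k, l, k, k, i, l)
  "pekikk" → prefix "p" already present; 5 new (e, k, i, k, k)
  "pekiiplei" → prefix "peki" already present; 5 new (i, p, l, e, i)
  "pkkppkeli" → prefix "pkkppk" already present; 3 new (e, l, i)
  "pkkiplelkpk" → prefix "pkkipl" already present; 5 new (e, l, k, p, k)
  "pkkilkkklip" → prefix "pkkilkkklip" already present; 0 new (none)
  "pekiipllp" → prefix "pekiipl" already present; 2 new (l, p)
Total nodes = 8 + 9 + 1 + 3 + 7 + 5 + 5 + 3 + 5 + 0 + 2 = 48

48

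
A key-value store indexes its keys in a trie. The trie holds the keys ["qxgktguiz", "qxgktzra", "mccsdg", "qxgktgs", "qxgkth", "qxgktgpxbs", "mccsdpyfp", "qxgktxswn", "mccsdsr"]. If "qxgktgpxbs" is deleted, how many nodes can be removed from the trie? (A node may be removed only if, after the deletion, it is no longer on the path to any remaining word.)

A node on "qxgktgpxbs"'s path can go only if nothing else ends at it or branches off below it.
The suffix "pxbs" (4 nodes) is used only by "qxgktgpxbs"; the node for "qxgktg" still has the child "u", so pruning stops there.
Nodes removed: 4

4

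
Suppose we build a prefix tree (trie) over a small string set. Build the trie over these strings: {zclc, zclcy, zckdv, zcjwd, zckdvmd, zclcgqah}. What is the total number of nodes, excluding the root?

Count nodes per top-level branch (shared prefixes stored once):
  'z'-branch (zcjwd, zckdv, zckdvmd, zclc, zclcgqah, zclcy): 17 nodes
Sum: 17

17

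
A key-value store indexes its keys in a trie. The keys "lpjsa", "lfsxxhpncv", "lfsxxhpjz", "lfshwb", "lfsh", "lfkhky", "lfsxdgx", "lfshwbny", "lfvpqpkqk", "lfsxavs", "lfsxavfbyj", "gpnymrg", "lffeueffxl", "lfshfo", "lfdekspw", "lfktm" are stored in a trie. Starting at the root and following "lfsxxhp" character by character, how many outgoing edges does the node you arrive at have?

2

Walk "lfsxxhp" from the root, arriving at one node.
Characters that immediately follow "lfsxxhp" among the stored strings: {j, n}.
That node has 2 child edges.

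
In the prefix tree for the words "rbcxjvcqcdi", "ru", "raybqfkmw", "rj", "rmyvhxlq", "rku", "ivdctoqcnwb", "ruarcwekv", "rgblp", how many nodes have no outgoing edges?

8

Leaves are exactly the stored words that no other stored word extends.
Those words: "ivdctoqcnwb", "raybqfkmw", "rbcxjvcqcdi", "rgblp", "rj", "rku", "rmyvhxlq", "ruarcwekv"
Leaf count: 8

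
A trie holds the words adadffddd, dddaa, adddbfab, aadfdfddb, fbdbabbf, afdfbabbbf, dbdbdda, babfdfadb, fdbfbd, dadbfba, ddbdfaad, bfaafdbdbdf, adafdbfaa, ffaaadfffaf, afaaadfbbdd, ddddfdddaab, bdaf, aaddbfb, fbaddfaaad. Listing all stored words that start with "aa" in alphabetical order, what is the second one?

DFS of the "aa" subtree visits, in order: "aaddbfb", "aadfdfddb"
Position 2: aadfdfddb

aadfdfddb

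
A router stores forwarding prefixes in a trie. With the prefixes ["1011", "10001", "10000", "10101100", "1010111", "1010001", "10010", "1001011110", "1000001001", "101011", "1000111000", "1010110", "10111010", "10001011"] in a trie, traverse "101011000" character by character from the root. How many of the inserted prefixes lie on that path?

3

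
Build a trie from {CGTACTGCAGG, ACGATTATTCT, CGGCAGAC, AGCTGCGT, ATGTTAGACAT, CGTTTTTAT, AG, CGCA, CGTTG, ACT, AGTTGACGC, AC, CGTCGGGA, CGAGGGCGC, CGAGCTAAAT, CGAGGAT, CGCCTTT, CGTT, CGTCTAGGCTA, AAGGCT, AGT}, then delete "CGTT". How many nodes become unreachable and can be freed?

A node on "CGTT"'s path can go only if nothing else ends at it or branches off below it.
Every node on "CGTT" is still needed (e.g. by "CGTTTTTAT"), so nothing is freed.
Nodes removed: 0

0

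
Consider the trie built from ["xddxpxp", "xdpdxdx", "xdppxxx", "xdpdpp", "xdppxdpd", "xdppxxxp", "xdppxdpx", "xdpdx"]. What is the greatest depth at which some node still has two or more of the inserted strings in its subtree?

Equivalently: take the maximum, over all pairs, of their longest common prefix length.
e.g. "xdppxdpd" and "xdppxdpx" share the prefix "xdppxdp" of length 7; no pair shares a longer one.
Longest shared-prefix length: 7

7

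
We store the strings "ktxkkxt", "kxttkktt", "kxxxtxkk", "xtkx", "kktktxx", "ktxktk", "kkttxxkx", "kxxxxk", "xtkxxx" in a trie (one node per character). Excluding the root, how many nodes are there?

Insert word by word; a character creates a node only if that edge doesn't already exist:
  "ktxkkxt" → 7 new (k, t, x, k, k, x, t)
  "kxttkktt" → prefix "k" already present; 7 new (x, t, t, k, k, t, t)
  "kxxxtxkk" → prefix "kx" already present; 6 new (x, x, t, x, k, k)
  "xtkx" → 4 new (x, t, k, x)
  "kktktxx" → prefix "k" already present; 6 new (k, t, k, t, x, x)
  "ktxktk" → prefix "ktxk" already present; 2 new (t, k)
  "kkttxxkx" → prefix "kkt" already present; 5 new (t, x, x, k, x)
  "kxxxxk" → prefix "kxxx" already present; 2 new (x, k)
  "xtkxxx" → prefix "xtkx" already present; 2 new (x, x)
Total nodes = 7 + 7 + 6 + 4 + 6 + 2 + 5 + 2 + 2 = 41

41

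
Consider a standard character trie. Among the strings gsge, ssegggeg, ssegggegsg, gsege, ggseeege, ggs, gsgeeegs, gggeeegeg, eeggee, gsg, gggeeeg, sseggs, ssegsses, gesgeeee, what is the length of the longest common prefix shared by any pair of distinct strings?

8

The deepest shared node is where two words last agree before diverging.
"ssegggeg" and "ssegggegsg" agree on "ssegggeg" (8 characters) before diverging; nothing deeper is shared.
Longest shared-prefix length: 8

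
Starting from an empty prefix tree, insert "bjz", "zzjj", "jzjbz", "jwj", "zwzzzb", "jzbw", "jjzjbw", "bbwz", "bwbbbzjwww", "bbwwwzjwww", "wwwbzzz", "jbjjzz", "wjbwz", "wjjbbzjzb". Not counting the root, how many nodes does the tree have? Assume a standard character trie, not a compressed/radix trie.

68

Count nodes per top-level branch (shared prefixes stored once):
  'b'-branch (bbwwwzjwww, bbwz, bjz, bwbbbzjwww): 22 nodes
  'j'-branch (jbjjzz, jjzjbw, jwj, jzbw, jzjbz): 19 nodes
  'w'-branch (wjbwz, wjjbbzjzb, wwwbzzz): 18 nodes
  'z'-branch (zwzzzb, zzjj): 9 nodes
Sum: 68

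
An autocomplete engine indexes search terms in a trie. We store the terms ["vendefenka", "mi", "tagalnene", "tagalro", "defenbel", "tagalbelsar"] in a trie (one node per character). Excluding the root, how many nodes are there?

37

Count nodes per top-level branch (shared prefixes stored once):
  'd'-branch (defenbel): 8 nodes
  'm'-branch (mi): 2 nodes
  't'-branch (tagalbelsar, tagalnene, tagalro): 17 nodes
  'v'-branch (vendefenka): 10 nodes
Sum: 37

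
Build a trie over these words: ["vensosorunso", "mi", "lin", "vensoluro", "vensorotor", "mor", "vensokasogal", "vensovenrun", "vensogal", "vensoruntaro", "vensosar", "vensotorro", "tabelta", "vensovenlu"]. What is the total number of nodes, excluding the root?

Trace insertions, counting only characters that open a new branch:
  "vensosorunso" → 12 new (v, e, n, s, o, s, o, r, u, n, s, o)
  "mi" → 2 new (m, i)
  "lin" → 3 new (l, i, n)
  "vensoluro" → prefix "venso" already present; 4 new (l, u, r, o)
  "vensorotor" → prefix "venso" already present; 5 new (r, o, t, o, r)
  "mor" → prefix "m" already present; 2 new (o, r)
  "vensokasogal" → prefix "venso" already present; 7 new (k, a, s, o, g, a, l)
  "vensovenrun" → prefix "venso" already present; 6 new (v, e, n, r, u, n)
  "vensogal" → prefix "venso" already present; 3 new (g, a, l)
  "vensoruntaro" → prefix "vensor" already present; 6 new (u, n, t, a, r, o)
  "vensosar" → prefix "vensos" already present; 2 new (a, r)
  "vensotorro" → prefix "venso" already present; 5 new (t, o, r, r, o)
  "tabelta" → 7 new (t, a, b, e, l, t, a)
  "vensovenlu" → prefix "vensoven" already present; 2 new (l, u)
Total nodes = 12 + 2 + 3 + 4 + 5 + 2 + 7 + 6 + 3 + 6 + 2 + 5 + 7 + 2 = 66

66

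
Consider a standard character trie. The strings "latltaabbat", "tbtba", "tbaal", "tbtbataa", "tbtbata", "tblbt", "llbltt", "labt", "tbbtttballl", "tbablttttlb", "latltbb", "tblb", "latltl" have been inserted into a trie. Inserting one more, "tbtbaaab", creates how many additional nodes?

3

The longest prefix of "tbtbaaab" already in the trie is "tbtba" (length 5).
So 8 − 5 = 3 new nodes.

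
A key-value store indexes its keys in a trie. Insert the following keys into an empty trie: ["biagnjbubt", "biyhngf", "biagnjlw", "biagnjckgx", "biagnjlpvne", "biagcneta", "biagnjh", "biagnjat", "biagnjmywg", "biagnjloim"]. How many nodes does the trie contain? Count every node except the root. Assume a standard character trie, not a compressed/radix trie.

Trie structure (* marks end of a word):
(root)
└─ b
   └─ i
      ├─ a
      │  └─ g
      │     ├─ c
      │     │  └─ n
      │     │     └─ e
      │     │        └─ t
      │     │           └─ a *
      │     └─ n
      │        └─ j
      │           ├─ a
      │           │  └─ t *
      │           ├─ b
      │           │  └─ u
      │           │     └─ b
      │           │        └─ t *
      │           ├─ c
      │           │  └─ k
      │           │     └─ g
      │           │        └─ x *
      │           ├─ h *
      │           ├─ l
      │           │  ├─ o
      │           │  │  └─ i
      │           │  │     └─ m *
      │           │  ├─ p
      │           │  │  └─ v
      │           │  │     └─ n
      │           │  │        └─ e *
      │           │  └─ w *
      │           └─ m
      │              └─ y
      │                 └─ w
      │                    └─ g *
      └─ y
         └─ h
            └─ n
               └─ g
                  └─ f *
Counting every labelled node above: 40.

40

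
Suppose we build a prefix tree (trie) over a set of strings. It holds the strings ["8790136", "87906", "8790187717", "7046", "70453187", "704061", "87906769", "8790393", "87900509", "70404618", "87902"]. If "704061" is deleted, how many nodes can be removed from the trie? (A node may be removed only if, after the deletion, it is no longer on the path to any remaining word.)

2

Walk "704061" from the leaf back toward the root, removing each node that no remaining word uses.
The suffix "61" (2 nodes) is used only by "704061"; the node for "7040" still has the child "4", so pruning stops there.
Nodes removed: 2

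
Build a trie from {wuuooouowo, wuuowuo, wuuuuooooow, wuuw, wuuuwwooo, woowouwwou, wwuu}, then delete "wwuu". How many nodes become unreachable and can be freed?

Walk "wwuu" from the leaf back toward the root, removing each node that no remaining word uses.
The suffix "wuu" (3 nodes) is used only by "wwuu"; the node for "w" still has the child "u", so pruning stops there.
Nodes removed: 3

3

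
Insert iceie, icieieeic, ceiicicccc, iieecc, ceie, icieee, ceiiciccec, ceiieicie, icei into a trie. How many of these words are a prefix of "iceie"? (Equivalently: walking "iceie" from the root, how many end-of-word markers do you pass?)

2

Traverse "iceie" character by character; count nodes along the way that are marked as word ends.
Prefixes of the query that are stored words: "icei", "iceie"
Count: 2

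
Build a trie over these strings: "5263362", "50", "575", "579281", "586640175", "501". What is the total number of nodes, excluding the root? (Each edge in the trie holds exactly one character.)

Trace insertions, counting only characters that open a new branch:
  "5263362" → 7 new (5, 2, 6, 3, 3, 6, 2)
  "50" → prefix "5" already present; 1 new (0)
  "575" → prefix "5" already present; 2 new (7, 5)
  "579281" → prefix "57" already present; 4 new (9, 2, 8, 1)
  "586640175" → prefix "5" already present; 8 new (8, 6, 6, 4, 0, 1, 7, 5)
  "501" → prefix "50" already present; 1 new (1)
Total nodes = 7 + 1 + 2 + 4 + 8 + 1 = 23

23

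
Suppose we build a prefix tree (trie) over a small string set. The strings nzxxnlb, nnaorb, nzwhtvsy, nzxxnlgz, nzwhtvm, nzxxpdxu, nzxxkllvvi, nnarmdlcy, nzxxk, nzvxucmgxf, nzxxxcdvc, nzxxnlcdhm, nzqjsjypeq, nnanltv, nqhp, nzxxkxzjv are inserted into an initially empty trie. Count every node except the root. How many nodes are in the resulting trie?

Insert word by word; a character creates a node only if that edge doesn't already exist:
  "nzxxnlb" → 7 new (n, z, x, x, n, l, b)
  "nnaorb" → prefix "n" already present; 5 new (n, a, o, r, b)
  "nzwhtvsy" → prefix "nz" already present; 6 new (w, h, t, v, s, y)
  "nzxxnlgz" → prefix "nzxxnl" already present; 2 new (g, z)
  "nzwhtvm" → prefix "nzwhtv" already present; 1 new (m)
  "nzxxpdxu" → prefix "nzxx" already present; 4 new (p, d, x, u)
  "nzxxkllvvi" → prefix "nzxx" already present; 6 new (k, l, l, v, v, i)
  "nnarmdlcy" → prefix "nna" already present; 6 new (r, m, d, l, c, y)
  "nzxxk" → prefix "nzxxk" already present; 0 new (none)
  "nzvxucmgxf" → prefix "nz" already present; 8 new (v, x, u, c, m, g, x, f)
  "nzxxxcdvc" → prefix "nzxx" already present; 5 new (x, c, d, v, c)
  "nzxxnlcdhm" → prefix "nzxxnl" already present; 4 new (c, d, h, m)
  "nzqjsjypeq" → prefix "nz" already present; 8 new (q, j, s, j, y, p, e, q)
  "nnanltv" → prefix "nna" already present; 4 new (n, l, t, v)
  "nqhp" → prefix "n" already present; 3 new (q, h, p)
  "nzxxkxzjv" → prefix "nzxxk" already present; 4 new (x, z, j, v)
Total nodes = 7 + 5 + 6 + 2 + 1 + 4 + 6 + 6 + 0 + 8 + 5 + 4 + 8 + 4 + 3 + 4 = 73

73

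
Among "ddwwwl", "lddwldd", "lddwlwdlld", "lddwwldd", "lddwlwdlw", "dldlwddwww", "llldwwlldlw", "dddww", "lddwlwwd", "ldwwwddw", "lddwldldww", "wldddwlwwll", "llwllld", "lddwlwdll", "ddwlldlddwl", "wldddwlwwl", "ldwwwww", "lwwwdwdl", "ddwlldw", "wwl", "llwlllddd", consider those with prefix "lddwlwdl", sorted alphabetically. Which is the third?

Words with prefix "lddwlwdl", in lexicographic order: "lddwlwdll", "lddwlwdlld", "lddwlwdlw"
The 3rd is lddwlwdlw.

lddwlwdlw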